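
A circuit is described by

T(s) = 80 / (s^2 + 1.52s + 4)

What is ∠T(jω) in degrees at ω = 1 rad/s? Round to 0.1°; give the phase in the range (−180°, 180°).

At s = jω = j1:
quadratic: (j1)² + 1.52·j1 + 4 = 3 + j1.52 → |·| ≈ 3.3631, ∠ ≈ 26.87°
∠T = 0.00° − 26.87° = -26.87°

-26.9°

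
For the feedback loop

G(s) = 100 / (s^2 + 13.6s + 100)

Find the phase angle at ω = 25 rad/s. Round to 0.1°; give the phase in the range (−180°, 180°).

-147.1°

At s = jω = j25:
quadratic: (j25)² + 13.6·j25 + 100 = -525 + j340 → |·| ≈ 625.48, ∠ ≈ 147.07°
∠G = 0.00° − 147.07° = -147.07°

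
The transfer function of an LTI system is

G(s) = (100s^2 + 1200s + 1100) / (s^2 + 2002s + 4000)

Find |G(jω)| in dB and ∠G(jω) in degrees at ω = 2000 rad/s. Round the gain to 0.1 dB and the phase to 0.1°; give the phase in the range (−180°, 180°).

37.0 dB, 44.7°

Substitute s = j2000:
Numerator: 100(j2000)^2 + 1200(j2000) + 1100 = -399998900 + j2400000
Denominator: (j2000)^2 + 2002(j2000) + 4000 = -3996000 + j4004000
|N| = √(399998900² + 2400000²) ≈ 4.0001e+08, ∠N ≈ 179.66°
|D| = √(3996000² + 4004000²) ≈ 5.6569e+06, ∠D ≈ 134.94°
|G| = 4.0001e+08 / 5.6569e+06 ≈ 70.712
Gain = 20 log₁₀(70.712) ≈ 36.99 dB
∠G = 179.66° − 134.94° = 44.72°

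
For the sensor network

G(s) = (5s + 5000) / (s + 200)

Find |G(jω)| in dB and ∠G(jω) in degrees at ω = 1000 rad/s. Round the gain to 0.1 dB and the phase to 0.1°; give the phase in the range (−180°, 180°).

16.8 dB, -33.7°

Substitute s = j1000:
Numerator: 5(j1000) + 5000 = 5000 + j5000
Denominator: (j1000) + 200 = 200 + j1000
|N| = √(5000² + 5000²) ≈ 7071.1, ∠N ≈ 45.00°
|D| = √(200² + 1000²) ≈ 1019.8, ∠D ≈ 78.69°
|G| = 7071.1 / 1019.8 ≈ 6.9338
Gain = 20 log₁₀(6.9338) ≈ 16.82 dB
∠G = 45.00° − 78.69° = -33.69°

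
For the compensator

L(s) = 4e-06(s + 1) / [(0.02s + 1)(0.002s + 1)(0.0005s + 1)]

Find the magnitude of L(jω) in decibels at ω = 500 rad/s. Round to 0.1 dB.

At ω = 500 rad/s:
zero (1 + j500·1) = 1 + j500 → |·| ≈ 500, ∠ ≈ 89.89°
pole (1 + j500·0.02) = 1 + j10 → |·| ≈ 10.05, ∠ ≈ 84.29°
pole (1 + j500·0.002) = 1 + j1 → |·| ≈ 1.4142, ∠ ≈ 45.00°
pole (1 + j500·0.0005) = 1 + j0.25 → |·| ≈ 1.0308, ∠ ≈ 14.04°
|L| = 4e-06 · 500 / (10.05 · 1.4142 · 1.0308) ≈ 0.00013651
Gain = 20 log₁₀(0.00013651) ≈ -77.30 dB

-77.3 dB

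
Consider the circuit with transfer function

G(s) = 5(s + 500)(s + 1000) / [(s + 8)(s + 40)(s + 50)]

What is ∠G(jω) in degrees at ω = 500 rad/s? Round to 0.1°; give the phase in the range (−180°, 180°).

At s = jω = j500:
zero (s+500): 500 + j500 → |·| = √(500²+500²) = √500000 ≈ 707.11, ∠ = arctan(500/500) ≈ 45.00°
zero (s+1000): 1000 + j500 → |·| = √(1000²+500²) = √1250000 ≈ 1118, ∠ = arctan(500/1000) ≈ 26.57°
pole (s+8): 8 + j500 → |·| = √(8²+500²) = √250064 ≈ 500.06, ∠ = arctan(500/8) ≈ 89.08°
pole (s+40): 40 + j500 → |·| = √(40²+500²) = √251600 ≈ 501.6, ∠ = arctan(500/40) ≈ 85.43°
pole (s+50): 50 + j500 → |·| = √(50²+500²) = √252500 ≈ 502.49, ∠ = arctan(500/50) ≈ 84.29°
∠G = 71.57° − 258.80° = -187.23° ≡ 172.77° (principal value)

172.8°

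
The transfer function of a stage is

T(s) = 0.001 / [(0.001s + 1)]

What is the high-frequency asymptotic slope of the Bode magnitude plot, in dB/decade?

Each pole contributes −20 dB/decade at high frequency; each zero contributes +20 dB/decade.
Net: 0 zero(s) − 1 pole(s) → -20 dB/decade.

-20 dB/decade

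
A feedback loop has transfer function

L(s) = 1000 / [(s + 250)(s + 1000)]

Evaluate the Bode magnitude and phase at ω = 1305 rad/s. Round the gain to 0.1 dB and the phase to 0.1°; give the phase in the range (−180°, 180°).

-66.8 dB, -131.7°

At s = jω = j1305:
pole (s+250): 250 + j1305 → |·| = √(250²+1305²) = √1765525 ≈ 1328.7, ∠ = arctan(1305/250) ≈ 79.16°
pole (s+1000): 1000 + j1305 → |·| = √(1000²+1305²) = √2703025 ≈ 1644.1, ∠ = arctan(1305/1000) ≈ 52.54°
|L| = 1000 / 2.1845e+06 ≈ 0.00045777
Gain = 20 log₁₀(0.00045777) ≈ -66.79 dB
∠L = 0.00° − 131.70° = -131.70°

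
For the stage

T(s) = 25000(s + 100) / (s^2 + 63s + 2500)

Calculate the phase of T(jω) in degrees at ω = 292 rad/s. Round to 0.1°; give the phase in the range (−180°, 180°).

-96.4°

At s = jω = j292:
zero (s+100): 100 + j292 → |·| = √(100²+292²) = √95264 ≈ 308.65, ∠ = arctan(292/100) ≈ 71.10°
quadratic: (j292)² + 63·j292 + 2500 = -82764 + j18396 → |·| ≈ 84784, ∠ ≈ 167.47°
∠T = 71.10° − 167.47° = -96.37°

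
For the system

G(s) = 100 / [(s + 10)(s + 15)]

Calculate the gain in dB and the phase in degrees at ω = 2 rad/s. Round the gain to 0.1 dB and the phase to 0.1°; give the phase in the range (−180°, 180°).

-3.8 dB, -18.9°

At s = jω = j2:
pole (s+10): 10 + j2 → |·| = √(10²+2²) = √104 ≈ 10.198, ∠ = arctan(2/10) ≈ 11.31°
pole (s+15): 15 + j2 → |·| = √(15²+2²) = √229 ≈ 15.133, ∠ = arctan(2/15) ≈ 7.59°
|G| = 100 / 154.33 ≈ 0.64796
Gain = 20 log₁₀(0.64796) ≈ -3.77 dB
∠G = 0.00° − 18.90° = -18.90°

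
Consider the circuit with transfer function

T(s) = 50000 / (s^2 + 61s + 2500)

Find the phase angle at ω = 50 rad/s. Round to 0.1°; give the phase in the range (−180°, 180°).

At s = jω = j50:
quadratic: (j50)² + 61·j50 + 2500 = 0 + j3050 → |·| ≈ 3050, ∠ ≈ 90.00°
∠T = 0.00° − 90.00° = -90.00°

-90.0°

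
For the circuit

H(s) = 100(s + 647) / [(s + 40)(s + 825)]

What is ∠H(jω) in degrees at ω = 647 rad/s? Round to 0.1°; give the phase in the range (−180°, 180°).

-79.6°

At s = jω = j647:
zero (s+647): 647 + j647 → |·| = √(647²+647²) = √837218 ≈ 915, ∠ = arctan(647/647) ≈ 45.00°
pole (s+40): 40 + j647 → |·| = √(40²+647²) = √420209 ≈ 648.24, ∠ = arctan(647/40) ≈ 86.46°
pole (s+825): 825 + j647 → |·| = √(825²+647²) = √1099234 ≈ 1048.4, ∠ = arctan(647/825) ≈ 38.11°
∠H = 45.00° − 124.57° = -79.57°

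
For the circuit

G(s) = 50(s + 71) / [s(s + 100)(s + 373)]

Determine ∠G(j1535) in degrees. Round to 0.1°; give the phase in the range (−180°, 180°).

-165.3°

At s = jω = j1535:
zero (s+71): 71 + j1535 → |·| = √(71²+1535²) = √2361266 ≈ 1536.6, ∠ = arctan(1535/71) ≈ 87.35°
pole (s+100): 100 + j1535 → |·| = √(100²+1535²) = √2366225 ≈ 1538.3, ∠ = arctan(1535/100) ≈ 86.27°
pole (s+373): 373 + j1535 → |·| = √(373²+1535²) = √2495354 ≈ 1579.7, ∠ = arctan(1535/373) ≈ 76.34°
pole at origin: |s| = 1535, ∠ = 90.00° (in denominator)
∠G = 87.35° − 252.61° = -165.26°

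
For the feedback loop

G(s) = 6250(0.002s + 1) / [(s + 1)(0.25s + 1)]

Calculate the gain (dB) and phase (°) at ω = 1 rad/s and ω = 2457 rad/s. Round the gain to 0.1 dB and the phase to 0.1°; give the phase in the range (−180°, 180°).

At ω = 1 rad/s:
zero (1 + j1·0.002) = 1 + j0.002 → |·| ≈ 1, ∠ ≈ 0.11°
pole (1 + j1·1) = 1 + j1 → |·| ≈ 1.4142, ∠ ≈ 45.00°
pole (1 + j1·0.25) = 1 + j0.25 → |·| ≈ 1.0308, ∠ ≈ 14.04°
|G| = 6250 · 1 / (1.4142 · 1.0308) ≈ 4287.4
Gain = 20 log₁₀(4287.4) ≈ 72.64 dB
∠G = (0.11°) − (45.00° + 14.04°) = -58.93°

At ω = 2457 rad/s:
zero (1 + j2457·0.002) = 1 + j4.914 → |·| ≈ 5.0147, ∠ ≈ 78.50°
pole (1 + j2457·1) = 1 + j2457 → |·| ≈ 2457, ∠ ≈ 89.98°
pole (1 + j2457·0.25) = 1 + j614.25 → |·| ≈ 614.25, ∠ ≈ 89.91°
|G| = 6250 · 5.0147 / (2457 · 614.25) ≈ 0.020767
Gain = 20 log₁₀(0.020767) ≈ -33.65 dB
∠G = (78.50°) − (89.98° + 89.91°) = -101.39°

ω = 1: 72.6 dB, -58.9°; ω = 2457: -33.7 dB, -101.4°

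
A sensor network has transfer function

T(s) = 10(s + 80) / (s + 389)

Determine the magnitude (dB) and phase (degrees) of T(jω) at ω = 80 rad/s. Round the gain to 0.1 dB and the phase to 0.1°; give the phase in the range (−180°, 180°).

At s = jω = j80:
zero (s+80): 80 + j80 → |·| = √(80²+80²) = √12800 ≈ 113.14, ∠ = arctan(80/80) ≈ 45.00°
pole (s+389): 389 + j80 → |·| = √(389²+80²) = √157721 ≈ 397.14, ∠ = arctan(80/389) ≈ 11.62°
|T| = 10 · 113.14 / 397.14 ≈ 2.8489
Gain = 20 log₁₀(2.8489) ≈ 9.09 dB
∠T = 45.00° − 11.62° = 33.38°

9.1 dB, 33.4°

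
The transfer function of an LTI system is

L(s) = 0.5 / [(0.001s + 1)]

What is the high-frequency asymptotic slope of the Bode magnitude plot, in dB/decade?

Each pole contributes −20 dB/decade at high frequency; each zero contributes +20 dB/decade.
Net: 0 zero(s) − 1 pole(s) → -20 dB/decade.

-20 dB/decade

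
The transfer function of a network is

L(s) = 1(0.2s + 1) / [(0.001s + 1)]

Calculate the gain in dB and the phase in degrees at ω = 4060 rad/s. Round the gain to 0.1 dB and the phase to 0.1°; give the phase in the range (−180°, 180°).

At ω = 4060 rad/s:
zero (1 + j4060·0.2) = 1 + j812 → |·| ≈ 812, ∠ ≈ 89.93°
pole (1 + j4060·0.001) = 1 + j4.06 → |·| ≈ 4.1813, ∠ ≈ 76.16°
|L| = 1 · 812 / (4.1813) ≈ 194.2
Gain = 20 log₁₀(194.2) ≈ 45.76 dB
∠L = (89.93°) − (76.16°) = 13.77°

45.8 dB, 13.8°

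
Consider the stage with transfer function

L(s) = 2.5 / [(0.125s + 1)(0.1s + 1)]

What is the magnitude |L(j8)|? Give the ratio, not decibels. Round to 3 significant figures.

1.38

At ω = 8 rad/s:
pole (1 + j8·0.125) = 1 + j1 → |·| ≈ 1.4142, ∠ ≈ 45.00°
pole (1 + j8·0.1) = 1 + j0.8 → |·| ≈ 1.2806, ∠ ≈ 38.66°
|L| = 2.5 · 1 / (1.4142 · 1.2806) ≈ 1.3804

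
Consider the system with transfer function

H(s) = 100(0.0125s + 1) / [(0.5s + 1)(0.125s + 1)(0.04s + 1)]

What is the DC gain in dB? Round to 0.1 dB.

H(0) = 100 · 1 / 1 = 100
20 log₁₀(100) ≈ 40.00 dB

40.0 dB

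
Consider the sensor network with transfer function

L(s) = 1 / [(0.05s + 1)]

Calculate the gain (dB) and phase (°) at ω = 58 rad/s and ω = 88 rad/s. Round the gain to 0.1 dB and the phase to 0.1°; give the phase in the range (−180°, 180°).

ω = 58: -9.7 dB, -71.0°; ω = 88: -13.1 dB, -77.2°

At ω = 58 rad/s:
pole (1 + j58·0.05) = 1 + j2.9 → |·| ≈ 3.0676, ∠ ≈ 70.97°
|L| = 1 · 1 / (3.0676) ≈ 0.32599
Gain = 20 log₁₀(0.32599) ≈ -9.74 dB
∠L = (0°) − (70.97°) = -70.97°

At ω = 88 rad/s:
pole (1 + j88·0.05) = 1 + j4.4 → |·| ≈ 4.5122, ∠ ≈ 77.20°
|L| = 1 · 1 / (4.5122) ≈ 0.22162
Gain = 20 log₁₀(0.22162) ≈ -13.09 dB
∠L = (0°) − (77.20°) = -77.20°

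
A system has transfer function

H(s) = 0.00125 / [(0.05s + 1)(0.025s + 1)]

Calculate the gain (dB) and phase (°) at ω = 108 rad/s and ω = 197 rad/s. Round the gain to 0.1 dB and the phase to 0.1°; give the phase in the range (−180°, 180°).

At ω = 108 rad/s:
pole (1 + j108·0.05) = 1 + j5.4 → |·| ≈ 5.4918, ∠ ≈ 79.51°
pole (1 + j108·0.025) = 1 + j2.7 → |·| ≈ 2.8792, ∠ ≈ 69.68°
|H| = 0.00125 · 1 / (5.4918 · 2.8792) ≈ 7.9054e-05
Gain = 20 log₁₀(7.9054e-05) ≈ -82.04 dB
∠H = (0°) − (79.51° + 69.68°) = -149.19°

At ω = 197 rad/s:
pole (1 + j197·0.05) = 1 + j9.85 → |·| ≈ 9.9006, ∠ ≈ 84.20°
pole (1 + j197·0.025) = 1 + j4.925 → |·| ≈ 5.0255, ∠ ≈ 78.52°
|H| = 0.00125 · 1 / (9.9006 · 5.0255) ≈ 2.5123e-05
Gain = 20 log₁₀(2.5123e-05) ≈ -92.00 dB
∠H = (0°) − (84.20° + 78.52°) = -162.72°

ω = 108: -82.0 dB, -149.2°; ω = 197: -92.0 dB, -162.7°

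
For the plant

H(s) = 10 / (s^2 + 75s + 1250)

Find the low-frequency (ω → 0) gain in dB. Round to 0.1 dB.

H(0) = 10 / 1250 = 0.008
20 log₁₀(0.008) ≈ -41.94 dB

-41.9 dB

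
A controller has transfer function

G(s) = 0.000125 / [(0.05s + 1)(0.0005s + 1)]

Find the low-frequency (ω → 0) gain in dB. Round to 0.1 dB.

-78.1 dB

G(0) = 0.000125 · 1 / 1 = 0.000125
20 log₁₀(0.000125) ≈ -78.06 dB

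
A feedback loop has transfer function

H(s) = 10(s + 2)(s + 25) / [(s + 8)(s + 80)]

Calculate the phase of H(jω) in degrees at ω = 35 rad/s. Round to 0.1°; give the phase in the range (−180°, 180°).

40.4°

At s = jω = j35:
zero (s+2): 2 + j35 → |·| = √(2²+35²) = √1229 ≈ 35.057, ∠ = arctan(35/2) ≈ 86.73°
zero (s+25): 25 + j35 → |·| = √(25²+35²) = √1850 ≈ 43.012, ∠ = arctan(35/25) ≈ 54.46°
pole (s+8): 8 + j35 → |·| = √(8²+35²) = √1289 ≈ 35.903, ∠ = arctan(35/8) ≈ 77.12°
pole (s+80): 80 + j35 → |·| = √(80²+35²) = √7625 ≈ 87.321, ∠ = arctan(35/80) ≈ 23.63°
∠H = 141.19° − 100.75° = 40.44°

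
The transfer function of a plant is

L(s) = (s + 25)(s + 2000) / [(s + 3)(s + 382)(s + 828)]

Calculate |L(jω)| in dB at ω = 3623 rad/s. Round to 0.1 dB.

-70.3 dB

At s = jω = j3623:
zero (s+25): 25 + j3623 → |·| = √(25²+3623²) = √13126754 ≈ 3623.1, ∠ = arctan(3623/25) ≈ 89.60°
zero (s+2000): 2000 + j3623 → |·| = √(2000²+3623²) = √17126129 ≈ 4138.4, ∠ = arctan(3623/2000) ≈ 61.10°
pole (s+3): 3 + j3623 → |·| = √(3²+3623²) = √13126138 ≈ 3623, ∠ = arctan(3623/3) ≈ 89.95°
pole (s+382): 382 + j3623 → |·| = √(382²+3623²) = √13272053 ≈ 3643.1, ∠ = arctan(3623/382) ≈ 83.98°
pole (s+828): 828 + j3623 → |·| = √(828²+3623²) = √13811713 ≈ 3716.4, ∠ = arctan(3623/828) ≈ 77.13°
|L| = 1 · 1.4994e+07 / 4.9053e+10 ≈ 0.00030567
Gain = 20 log₁₀(0.00030567) ≈ -70.29 dB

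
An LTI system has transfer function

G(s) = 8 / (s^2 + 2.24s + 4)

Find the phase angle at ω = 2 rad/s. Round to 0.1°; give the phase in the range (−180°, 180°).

At s = jω = j2:
quadratic: (j2)² + 2.24·j2 + 4 = 0 + j4.48 → |·| ≈ 4.48, ∠ ≈ 90.00°
∠G = 0.00° − 90.00° = -90.00°

-90.0°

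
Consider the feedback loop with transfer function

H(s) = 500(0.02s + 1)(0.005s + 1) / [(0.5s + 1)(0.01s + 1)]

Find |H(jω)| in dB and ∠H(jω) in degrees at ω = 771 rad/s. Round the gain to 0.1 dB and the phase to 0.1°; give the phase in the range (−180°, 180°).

20.2 dB, -10.7°

At ω = 771 rad/s:
zero (1 + j771·0.02) = 1 + j15.42 → |·| ≈ 15.452, ∠ ≈ 86.29°
zero (1 + j771·0.005) = 1 + j3.855 → |·| ≈ 3.9826, ∠ ≈ 75.46°
pole (1 + j771·0.5) = 1 + j385.5 → |·| ≈ 385.5, ∠ ≈ 89.85°
pole (1 + j771·0.01) = 1 + j7.71 → |·| ≈ 7.7746, ∠ ≈ 82.61°
|H| = 500 · 15.452 · 3.9826 / (385.5 · 7.7746) ≈ 10.266
Gain = 20 log₁₀(10.266) ≈ 20.23 dB
∠H = (86.29° + 75.46°) − (89.85° + 82.61°) = -10.71°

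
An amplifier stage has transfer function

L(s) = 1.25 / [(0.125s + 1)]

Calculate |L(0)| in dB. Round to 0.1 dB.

1.9 dB

L(0) = 1.25 · 1 / 1 = 1.25
20 log₁₀(1.25) ≈ 1.94 dB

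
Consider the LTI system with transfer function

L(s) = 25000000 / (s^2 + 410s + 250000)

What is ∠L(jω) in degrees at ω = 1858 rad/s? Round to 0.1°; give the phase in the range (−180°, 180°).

-166.6°

At s = jω = j1858:
quadratic: (j1858)² + 410·j1858 + 250000 = -3202164 + j761780 → |·| ≈ 3.2915e+06, ∠ ≈ 166.62°
∠L = 0.00° − 166.62° = -166.62°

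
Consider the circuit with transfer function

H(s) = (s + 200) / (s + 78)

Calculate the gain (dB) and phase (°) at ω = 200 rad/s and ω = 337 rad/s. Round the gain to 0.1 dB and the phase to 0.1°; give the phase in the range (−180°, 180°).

At s = jω = j200:
zero (s+200): 200 + j200 → |·| = √(200²+200²) = √80000 ≈ 282.84, ∠ = arctan(200/200) ≈ 45.00°
pole (s+78): 78 + j200 → |·| = √(78²+200²) = √46084 ≈ 214.67, ∠ = arctan(200/78) ≈ 68.69°
|H| = 1 · 282.84 / 214.67 ≈ 1.3176
Gain = 20 log₁₀(1.3176) ≈ 2.40 dB
∠H = 45.00° − 68.69° = -23.69°

At s = jω = j337:
zero (s+200): 200 + j337 → |·| = √(200²+337²) = √153569 ≈ 391.88, ∠ = arctan(337/200) ≈ 59.31°
pole (s+78): 78 + j337 → |·| = √(78²+337²) = √119653 ≈ 345.91, ∠ = arctan(337/78) ≈ 76.97°
|H| = 1 · 391.88 / 345.91 ≈ 1.1329
Gain = 20 log₁₀(1.1329) ≈ 1.08 dB
∠H = 59.31° − 76.97° = -17.66°

ω = 200: 2.4 dB, -23.7°; ω = 337: 1.1 dB, -17.7°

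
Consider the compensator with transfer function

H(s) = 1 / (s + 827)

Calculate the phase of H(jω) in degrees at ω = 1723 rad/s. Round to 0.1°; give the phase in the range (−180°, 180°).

-64.4°

At s = jω = j1723:
pole (s+827): 827 + j1723 → |·| = √(827²+1723²) = √3652658 ≈ 1911.2, ∠ = arctan(1723/827) ≈ 64.36°
∠H = 0.00° − 64.36° = -64.36°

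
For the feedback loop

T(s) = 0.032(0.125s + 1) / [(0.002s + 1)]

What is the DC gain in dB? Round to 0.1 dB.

-29.9 dB

T(0) = 0.032 · 1 / 1 = 0.032
20 log₁₀(0.032) ≈ -29.90 dB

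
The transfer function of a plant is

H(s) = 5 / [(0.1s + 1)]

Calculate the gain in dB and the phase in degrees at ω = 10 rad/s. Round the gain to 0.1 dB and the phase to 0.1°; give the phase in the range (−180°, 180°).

At ω = 10 rad/s:
pole (1 + j10·0.1) = 1 + j1 → |·| ≈ 1.4142, ∠ ≈ 45.00°
|H| = 5 · 1 / (1.4142) ≈ 3.5356
Gain = 20 log₁₀(3.5356) ≈ 10.97 dB
∠H = (0°) − (45.00°) = -45.00°

11.0 dB, -45.0°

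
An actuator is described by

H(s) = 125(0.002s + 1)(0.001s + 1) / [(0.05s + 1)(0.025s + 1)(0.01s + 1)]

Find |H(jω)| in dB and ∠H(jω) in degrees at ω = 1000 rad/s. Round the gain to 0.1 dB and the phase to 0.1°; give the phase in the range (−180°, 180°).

-30.1 dB, -152.4°

At ω = 1000 rad/s:
zero (1 + j1000·0.002) = 1 + j2 → |·| ≈ 2.2361, ∠ ≈ 63.43°
zero (1 + j1000·0.001) = 1 + j1 → |·| ≈ 1.4142, ∠ ≈ 45.00°
pole (1 + j1000·0.05) = 1 + j50 → |·| ≈ 50.01, ∠ ≈ 88.85°
pole (1 + j1000·0.025) = 1 + j25 → |·| ≈ 25.02, ∠ ≈ 87.71°
pole (1 + j1000·0.01) = 1 + j10 → |·| ≈ 10.05, ∠ ≈ 84.29°
|H| = 125 · 2.2361 · 1.4142 / (50.01 · 25.02 · 10.05) ≈ 0.031434
Gain = 20 log₁₀(0.031434) ≈ -30.05 dB
∠H = (63.43° + 45.00°) − (88.85° + 87.71° + 84.29°) = -152.42°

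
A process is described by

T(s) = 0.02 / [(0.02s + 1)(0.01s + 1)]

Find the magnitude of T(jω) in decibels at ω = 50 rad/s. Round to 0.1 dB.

-38.0 dB

At ω = 50 rad/s:
pole (1 + j50·0.02) = 1 + j1 → |·| ≈ 1.4142, ∠ ≈ 45.00°
pole (1 + j50·0.01) = 1 + j0.5 → |·| ≈ 1.118, ∠ ≈ 26.57°
|T| = 0.02 · 1 / (1.4142 · 1.118) ≈ 0.01265
Gain = 20 log₁₀(0.01265) ≈ -37.96 dB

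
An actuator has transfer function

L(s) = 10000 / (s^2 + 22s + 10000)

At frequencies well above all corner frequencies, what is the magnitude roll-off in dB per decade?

Each pole contributes −20 dB/decade at high frequency; each zero contributes +20 dB/decade.
Net: 0 zero(s) − 2 pole(s) → -40 dB/decade.

-40 dB/decade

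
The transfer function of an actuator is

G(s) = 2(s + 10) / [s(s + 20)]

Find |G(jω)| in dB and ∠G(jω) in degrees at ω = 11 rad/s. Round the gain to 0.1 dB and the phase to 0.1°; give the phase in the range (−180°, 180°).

At s = jω = j11:
zero (s+10): 10 + j11 → |·| = √(10²+11²) = √221 ≈ 14.866, ∠ = arctan(11/10) ≈ 47.73°
pole (s+20): 20 + j11 → |·| = √(20²+11²) = √521 ≈ 22.825, ∠ = arctan(11/20) ≈ 28.81°
pole at origin: |s| = 11, ∠ = 90.00° (in denominator)
|G| = 2 · 14.866 / 251.07 ≈ 0.11842
Gain = 20 log₁₀(0.11842) ≈ -18.53 dB
∠G = 47.73° − 118.81° = -71.08°

-18.5 dB, -71.1°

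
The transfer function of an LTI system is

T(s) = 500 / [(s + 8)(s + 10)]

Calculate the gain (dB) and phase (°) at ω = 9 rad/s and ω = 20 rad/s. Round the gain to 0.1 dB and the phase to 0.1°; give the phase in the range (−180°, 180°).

ω = 9: 9.8 dB, -90.4°; ω = 20: 0.3 dB, -131.6°

At s = jω = j9:
pole (s+8): 8 + j9 → |·| = √(8²+9²) = √145 ≈ 12.042, ∠ = arctan(9/8) ≈ 48.37°
pole (s+10): 10 + j9 → |·| = √(10²+9²) = √181 ≈ 13.454, ∠ = arctan(9/10) ≈ 41.99°
|T| = 500 / 162.01 ≈ 3.0862
Gain = 20 log₁₀(3.0862) ≈ 9.79 dB
∠T = 0.00° − 90.36° = -90.36°

At s = jω = j20:
pole (s+8): 8 + j20 → |·| = √(8²+20²) = √464 ≈ 21.541, ∠ = arctan(20/8) ≈ 68.20°
pole (s+10): 10 + j20 → |·| = √(10²+20²) = √500 ≈ 22.361, ∠ = arctan(20/10) ≈ 63.43°
|T| = 500 / 481.68 ≈ 1.038
Gain = 20 log₁₀(1.038) ≈ 0.32 dB
∠T = 0.00° − 131.63° = -131.63°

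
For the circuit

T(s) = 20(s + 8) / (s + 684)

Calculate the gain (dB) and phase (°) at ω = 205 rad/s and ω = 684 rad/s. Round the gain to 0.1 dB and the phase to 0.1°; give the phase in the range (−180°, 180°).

At s = jω = j205:
zero (s+8): 8 + j205 → |·| = √(8²+205²) = √42089 ≈ 205.16, ∠ = arctan(205/8) ≈ 87.77°
pole (s+684): 684 + j205 → |·| = √(684²+205²) = √509881 ≈ 714.06, ∠ = arctan(205/684) ≈ 16.68°
|T| = 20 · 205.16 / 714.06 ≈ 5.7463
Gain = 20 log₁₀(5.7463) ≈ 15.19 dB
∠T = 87.77° − 16.68° = 71.09°

At s = jω = j684:
zero (s+8): 8 + j684 → |·| = √(8²+684²) = √467920 ≈ 684.05, ∠ = arctan(684/8) ≈ 89.33°
pole (s+684): 684 + j684 → |·| = √(684²+684²) = √935712 ≈ 967.32, ∠ = arctan(684/684) ≈ 45.00°
|T| = 20 · 684.05 / 967.32 ≈ 14.143
Gain = 20 log₁₀(14.143) ≈ 23.01 dB
∠T = 89.33° − 45.00° = 44.33°

ω = 205: 15.2 dB, 71.1°; ω = 684: 23.0 dB, 44.3°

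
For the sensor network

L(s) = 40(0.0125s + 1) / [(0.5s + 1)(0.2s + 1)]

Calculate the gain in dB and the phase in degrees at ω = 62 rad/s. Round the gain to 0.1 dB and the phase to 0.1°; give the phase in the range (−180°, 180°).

-17.6 dB, -135.8°

At ω = 62 rad/s:
zero (1 + j62·0.0125) = 1 + j0.775 → |·| ≈ 1.2652, ∠ ≈ 37.78°
pole (1 + j62·0.5) = 1 + j31 → |·| ≈ 31.016, ∠ ≈ 88.15°
pole (1 + j62·0.2) = 1 + j12.4 → |·| ≈ 12.44, ∠ ≈ 85.39°
|L| = 40 · 1.2652 / (31.016 · 12.44) ≈ 0.13116
Gain = 20 log₁₀(0.13116) ≈ -17.64 dB
∠L = (37.78°) − (88.15° + 85.39°) = -135.76°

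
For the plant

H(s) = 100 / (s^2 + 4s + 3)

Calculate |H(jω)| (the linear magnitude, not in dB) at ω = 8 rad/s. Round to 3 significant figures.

Substitute s = j8:
Numerator: 100 = 100 + j0
Denominator: (j8)^2 + 4(j8) + 3 = -61 + j32
|N| = √(100² + 0²) ≈ 100, ∠N ≈ 0.00°
|D| = √(61² + 32²) ≈ 68.884, ∠D ≈ 152.32°
|H| = 100 / 68.884 ≈ 1.4517

1.45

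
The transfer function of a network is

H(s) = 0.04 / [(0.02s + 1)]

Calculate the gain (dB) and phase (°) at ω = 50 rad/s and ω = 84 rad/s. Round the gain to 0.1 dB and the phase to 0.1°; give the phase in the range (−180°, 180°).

At ω = 50 rad/s:
pole (1 + j50·0.02) = 1 + j1 → |·| ≈ 1.4142, ∠ ≈ 45.00°
|H| = 0.04 · 1 / (1.4142) ≈ 0.028285
Gain = 20 log₁₀(0.028285) ≈ -30.97 dB
∠H = (0°) − (45.00°) = -45.00°

At ω = 84 rad/s:
pole (1 + j84·0.02) = 1 + j1.68 → |·| ≈ 1.9551, ∠ ≈ 59.24°
|H| = 0.04 · 1 / (1.9551) ≈ 0.020459
Gain = 20 log₁₀(0.020459) ≈ -33.78 dB
∠H = (0°) − (59.24°) = -59.24°

ω = 50: -31.0 dB, -45.0°; ω = 84: -33.8 dB, -59.2°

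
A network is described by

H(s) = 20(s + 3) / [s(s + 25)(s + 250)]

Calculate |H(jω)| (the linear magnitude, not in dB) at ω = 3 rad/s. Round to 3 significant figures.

At s = jω = j3:
zero (s+3): 3 + j3 → |·| = √(3²+3²) = √18 ≈ 4.2426, ∠ = arctan(3/3) ≈ 45.00°
pole (s+25): 25 + j3 → |·| = √(25²+3²) = √634 ≈ 25.179, ∠ = arctan(3/25) ≈ 6.84°
pole (s+250): 250 + j3 → |·| = √(250²+3²) = √62509 ≈ 250.02, ∠ = arctan(3/250) ≈ 0.69°
pole at origin: |s| = 3, ∠ = 90.00° (in denominator)
|H| = 20 · 4.2426 / 18886 ≈ 0.0044929

0.00449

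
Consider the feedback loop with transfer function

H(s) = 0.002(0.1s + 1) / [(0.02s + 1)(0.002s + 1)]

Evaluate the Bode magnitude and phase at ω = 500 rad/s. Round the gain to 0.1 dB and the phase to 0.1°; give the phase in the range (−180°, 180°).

At ω = 500 rad/s:
zero (1 + j500·0.1) = 1 + j50 → |·| ≈ 50.01, ∠ ≈ 88.85°
pole (1 + j500·0.02) = 1 + j10 → |·| ≈ 10.05, ∠ ≈ 84.29°
pole (1 + j500·0.002) = 1 + j1 → |·| ≈ 1.4142, ∠ ≈ 45.00°
|H| = 0.002 · 50.01 / (10.05 · 1.4142) ≈ 0.0070374
Gain = 20 log₁₀(0.0070374) ≈ -43.05 dB
∠H = (88.85°) − (84.29° + 45.00°) = -40.44°

-43.1 dB, -40.4°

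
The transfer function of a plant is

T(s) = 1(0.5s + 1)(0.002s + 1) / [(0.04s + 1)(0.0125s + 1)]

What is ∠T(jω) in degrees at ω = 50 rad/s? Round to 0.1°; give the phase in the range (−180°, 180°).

-2.0°

At ω = 50 rad/s:
zero (1 + j50·0.5) = 1 + j25 → |·| ≈ 25.02, ∠ ≈ 87.71°
zero (1 + j50·0.002) = 1 + j0.1 → |·| ≈ 1.005, ∠ ≈ 5.71°
pole (1 + j50·0.04) = 1 + j2 → |·| ≈ 2.2361, ∠ ≈ 63.43°
pole (1 + j50·0.0125) = 1 + j0.625 → |·| ≈ 1.1792, ∠ ≈ 32.01°
∠T = (87.71° + 5.71°) − (63.43° + 32.01°) = -2.02°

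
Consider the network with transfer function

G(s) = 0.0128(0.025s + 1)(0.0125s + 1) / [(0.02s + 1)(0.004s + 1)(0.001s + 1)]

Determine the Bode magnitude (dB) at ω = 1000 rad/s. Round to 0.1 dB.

-29.3 dB

At ω = 1000 rad/s:
zero (1 + j1000·0.025) = 1 + j25 → |·| ≈ 25.02, ∠ ≈ 87.71°
zero (1 + j1000·0.0125) = 1 + j12.5 → |·| ≈ 12.54, ∠ ≈ 85.43°
pole (1 + j1000·0.02) = 1 + j20 → |·| ≈ 20.025, ∠ ≈ 87.14°
pole (1 + j1000·0.004) = 1 + j4 → |·| ≈ 4.1231, ∠ ≈ 75.96°
pole (1 + j1000·0.001) = 1 + j1 → |·| ≈ 1.4142, ∠ ≈ 45.00°
|G| = 0.0128 · 25.02 · 12.54 / (20.025 · 4.1231 · 1.4142) ≈ 0.034394
Gain = 20 log₁₀(0.034394) ≈ -29.27 dB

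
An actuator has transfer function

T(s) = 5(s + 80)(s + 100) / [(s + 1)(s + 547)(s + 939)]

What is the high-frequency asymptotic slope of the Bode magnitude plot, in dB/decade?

Each pole contributes −20 dB/decade at high frequency; each zero contributes +20 dB/decade.
Net: 2 zero(s) − 3 pole(s) → -20 dB/decade.

-20 dB/decade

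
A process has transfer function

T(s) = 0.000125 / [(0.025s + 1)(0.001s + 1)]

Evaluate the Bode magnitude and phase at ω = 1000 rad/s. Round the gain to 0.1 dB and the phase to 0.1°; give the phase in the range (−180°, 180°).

-109.0 dB, -132.7°

At ω = 1000 rad/s:
pole (1 + j1000·0.025) = 1 + j25 → |·| ≈ 25.02, ∠ ≈ 87.71°
pole (1 + j1000·0.001) = 1 + j1 → |·| ≈ 1.4142, ∠ ≈ 45.00°
|T| = 0.000125 · 1 / (25.02 · 1.4142) ≈ 3.5327e-06
Gain = 20 log₁₀(3.5327e-06) ≈ -109.04 dB
∠T = (0°) − (87.71° + 45.00°) = -132.71°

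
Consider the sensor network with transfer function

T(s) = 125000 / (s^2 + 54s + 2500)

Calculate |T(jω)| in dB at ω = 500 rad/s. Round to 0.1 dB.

-6.0 dB

At s = jω = j500:
quadratic: (j500)² + 54·j500 + 2500 = -247500 + j27000 → |·| ≈ 2.4897e+05, ∠ ≈ 173.77°
|T| = 125000 / 2.4897e+05 ≈ 0.50207
Gain = 20 log₁₀(0.50207) ≈ -5.98 dB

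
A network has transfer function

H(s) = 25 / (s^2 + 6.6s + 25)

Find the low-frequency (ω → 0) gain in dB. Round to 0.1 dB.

0.0 dB

H(0) = 25 / 25 = 1
20 log₁₀(1) ≈ 0.00 dB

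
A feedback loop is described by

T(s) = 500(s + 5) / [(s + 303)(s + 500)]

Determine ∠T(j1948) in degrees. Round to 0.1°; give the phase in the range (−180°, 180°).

-66.9°

At s = jω = j1948:
zero (s+5): 5 + j1948 → |·| = √(5²+1948²) = √3794729 ≈ 1948, ∠ = arctan(1948/5) ≈ 89.85°
pole (s+303): 303 + j1948 → |·| = √(303²+1948²) = √3886513 ≈ 1971.4, ∠ = arctan(1948/303) ≈ 81.16°
pole (s+500): 500 + j1948 → |·| = √(500²+1948²) = √4044704 ≈ 2011.1, ∠ = arctan(1948/500) ≈ 75.60°
∠T = 89.85° − 156.76° = -66.91°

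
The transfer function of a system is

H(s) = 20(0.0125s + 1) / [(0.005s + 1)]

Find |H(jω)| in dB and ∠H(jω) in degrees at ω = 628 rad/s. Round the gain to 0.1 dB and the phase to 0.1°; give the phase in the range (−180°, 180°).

At ω = 628 rad/s:
zero (1 + j628·0.0125) = 1 + j7.85 → |·| ≈ 7.9134, ∠ ≈ 82.74°
pole (1 + j628·0.005) = 1 + j3.14 → |·| ≈ 3.2954, ∠ ≈ 72.33°
|H| = 20 · 7.9134 / (3.2954) ≈ 48.027
Gain = 20 log₁₀(48.027) ≈ 33.63 dB
∠H = (82.74°) − (72.33°) = 10.41°

33.6 dB, 10.4°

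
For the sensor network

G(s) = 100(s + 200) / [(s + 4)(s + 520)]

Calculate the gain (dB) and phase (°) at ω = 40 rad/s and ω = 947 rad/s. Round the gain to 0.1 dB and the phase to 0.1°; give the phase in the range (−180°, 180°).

At s = jω = j40:
zero (s+200): 200 + j40 → |·| = √(200²+40²) = √41600 ≈ 203.96, ∠ = arctan(40/200) ≈ 11.31°
pole (s+4): 4 + j40 → |·| = √(4²+40²) = √1616 ≈ 40.2, ∠ = arctan(40/4) ≈ 84.29°
pole (s+520): 520 + j40 → |·| = √(520²+40²) = √272000 ≈ 521.54, ∠ = arctan(40/520) ≈ 4.40°
|G| = 100 · 203.96 / 20966 ≈ 0.97281
Gain = 20 log₁₀(0.97281) ≈ -0.24 dB
∠G = 11.31° − 88.69° = -77.38°

At s = jω = j947:
zero (s+200): 200 + j947 → |·| = √(200²+947²) = √936809 ≈ 967.89, ∠ = arctan(947/200) ≈ 78.07°
pole (s+4): 4 + j947 → |·| = √(4²+947²) = √896825 ≈ 947.01, ∠ = arctan(947/4) ≈ 89.76°
pole (s+520): 520 + j947 → |·| = √(520²+947²) = √1167209 ≈ 1080.4, ∠ = arctan(947/520) ≈ 61.23°
|G| = 100 · 967.89 / 1.0231e+06 ≈ 0.094604
Gain = 20 log₁₀(0.094604) ≈ -20.48 dB
∠G = 78.07° − 150.99° = -72.92°

ω = 40: -0.2 dB, -77.4°; ω = 947: -20.5 dB, -72.9°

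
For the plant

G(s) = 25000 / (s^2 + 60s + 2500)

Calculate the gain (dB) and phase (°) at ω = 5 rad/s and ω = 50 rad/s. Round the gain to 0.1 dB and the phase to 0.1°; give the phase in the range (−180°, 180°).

ω = 5: 20.0 dB, -6.9°; ω = 50: 18.4 dB, -90.0°

At s = jω = j5:
quadratic: (j5)² + 60·j5 + 2500 = 2475 + j300 → |·| ≈ 2493.1, ∠ ≈ 6.91°
|G| = 25000 / 2493.1 ≈ 10.028
Gain = 20 log₁₀(10.028) ≈ 20.02 dB
∠G = 0.00° − 6.91° = -6.91°

At s = jω = j50:
quadratic: (j50)² + 60·j50 + 2500 = 0 + j3000 → |·| ≈ 3000, ∠ ≈ 90.00°
|G| = 25000 / 3000 ≈ 8.3333
Gain = 20 log₁₀(8.3333) ≈ 18.42 dB
∠G = 0.00° − 90.00° = -90.00°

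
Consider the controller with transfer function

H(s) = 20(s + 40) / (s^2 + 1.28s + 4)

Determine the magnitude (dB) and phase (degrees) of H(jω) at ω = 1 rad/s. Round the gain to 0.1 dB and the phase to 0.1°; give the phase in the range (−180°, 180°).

At s = jω = j1:
zero (s+40): 40 + j1 → |·| = √(40²+1²) = √1601 ≈ 40.012, ∠ = arctan(1/40) ≈ 1.43°
quadratic: (j1)² + 1.28·j1 + 4 = 3 + j1.28 → |·| ≈ 3.2617, ∠ ≈ 23.11°
|H| = 20 · 40.012 / 3.2617 ≈ 245.34
Gain = 20 log₁₀(245.34) ≈ 47.80 dB
∠H = 1.43° − 23.11° = -21.68°

47.8 dB, -21.7°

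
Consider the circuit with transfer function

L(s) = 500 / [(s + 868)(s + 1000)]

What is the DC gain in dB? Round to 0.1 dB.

-64.8 dB

L(0) = 500 / (868·1000) ≈ 0.00057604
20 log₁₀(0.00057604) ≈ -64.79 dB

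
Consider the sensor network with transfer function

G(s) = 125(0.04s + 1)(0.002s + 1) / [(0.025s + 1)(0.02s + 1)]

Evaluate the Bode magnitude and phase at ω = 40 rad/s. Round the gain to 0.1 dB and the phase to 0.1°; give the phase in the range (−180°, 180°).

42.3 dB, -21.1°

At ω = 40 rad/s:
zero (1 + j40·0.04) = 1 + j1.6 → |·| ≈ 1.8868, ∠ ≈ 57.99°
zero (1 + j40·0.002) = 1 + j0.08 → |·| ≈ 1.0032, ∠ ≈ 4.57°
pole (1 + j40·0.025) = 1 + j1 → |·| ≈ 1.4142, ∠ ≈ 45.00°
pole (1 + j40·0.02) = 1 + j0.8 → |·| ≈ 1.2806, ∠ ≈ 38.66°
|G| = 125 · 1.8868 · 1.0032 / (1.4142 · 1.2806) ≈ 130.65
Gain = 20 log₁₀(130.65) ≈ 42.32 dB
∠G = (57.99° + 4.57°) − (45.00° + 38.66°) = -21.10°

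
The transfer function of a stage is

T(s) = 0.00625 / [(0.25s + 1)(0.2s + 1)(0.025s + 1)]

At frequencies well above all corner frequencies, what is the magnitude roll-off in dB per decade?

-60 dB/decade

Each pole contributes −20 dB/decade at high frequency; each zero contributes +20 dB/decade.
Net: 0 zero(s) − 3 pole(s) → -60 dB/decade.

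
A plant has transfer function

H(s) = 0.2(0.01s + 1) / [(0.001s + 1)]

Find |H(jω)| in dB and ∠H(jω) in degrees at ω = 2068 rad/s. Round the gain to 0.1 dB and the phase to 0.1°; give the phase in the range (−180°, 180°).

5.1 dB, 23.0°

At ω = 2068 rad/s:
zero (1 + j2068·0.01) = 1 + j20.68 → |·| ≈ 20.704, ∠ ≈ 87.23°
pole (1 + j2068·0.001) = 1 + j2.068 → |·| ≈ 2.2971, ∠ ≈ 64.19°
|H| = 0.2 · 20.704 / (2.2971) ≈ 1.8026
Gain = 20 log₁₀(1.8026) ≈ 5.12 dB
∠H = (87.23°) − (64.19°) = 23.04°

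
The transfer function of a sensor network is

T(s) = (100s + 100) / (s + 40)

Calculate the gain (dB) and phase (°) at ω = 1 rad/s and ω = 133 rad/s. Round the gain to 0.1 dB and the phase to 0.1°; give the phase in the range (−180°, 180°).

ω = 1: 11.0 dB, 43.6°; ω = 133: 39.6 dB, 16.3°

Substitute s = j1:
Numerator: 100(j1) + 100 = 100 + j100
Denominator: (j1) + 40 = 40 + j1
|N| = √(100² + 100²) ≈ 141.42, ∠N ≈ 45.00°
|D| = √(40² + 1²) ≈ 40.012, ∠D ≈ 1.43°
|T| = 141.42 / 40.012 ≈ 3.5344
Gain = 20 log₁₀(3.5344) ≈ 10.97 dB
∠T = 45.00° − 1.43° = 43.57°

Substitute s = j133:
Numerator: 100(j133) + 100 = 100 + j13300
Denominator: (j133) + 40 = 40 + j133
|N| = √(100² + 13300²) ≈ 13300, ∠N ≈ 89.57°
|D| = √(40² + 133²) ≈ 138.88, ∠D ≈ 73.26°
|T| = 13300 / 138.88 ≈ 95.766
Gain = 20 log₁₀(95.766) ≈ 39.62 dB
∠T = 89.57° − 73.26° = 16.31°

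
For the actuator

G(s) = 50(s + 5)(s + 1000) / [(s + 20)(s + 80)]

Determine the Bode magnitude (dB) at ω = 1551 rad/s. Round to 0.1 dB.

35.5 dB

At s = jω = j1551:
zero (s+5): 5 + j1551 → |·| = √(5²+1551²) = √2405626 ≈ 1551, ∠ = arctan(1551/5) ≈ 89.82°
zero (s+1000): 1000 + j1551 → |·| = √(1000²+1551²) = √3405601 ≈ 1845.4, ∠ = arctan(1551/1000) ≈ 57.19°
pole (s+20): 20 + j1551 → |·| = √(20²+1551²) = √2406001 ≈ 1551.1, ∠ = arctan(1551/20) ≈ 89.26°
pole (s+80): 80 + j1551 → |·| = √(80²+1551²) = √2412001 ≈ 1553.1, ∠ = arctan(1551/80) ≈ 87.05°
|G| = 50 · 2.8622e+06 / 2.409e+06 ≈ 59.406
Gain = 20 log₁₀(59.406) ≈ 35.48 dB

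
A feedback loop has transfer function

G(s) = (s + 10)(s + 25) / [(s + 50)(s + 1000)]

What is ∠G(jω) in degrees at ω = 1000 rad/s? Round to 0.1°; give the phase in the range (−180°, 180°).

45.9°

At s = jω = j1000:
zero (s+10): 10 + j1000 → |·| = √(10²+1000²) = √1000100 ≈ 1000, ∠ = arctan(1000/10) ≈ 89.43°
zero (s+25): 25 + j1000 → |·| = √(25²+1000²) = √1000625 ≈ 1000.3, ∠ = arctan(1000/25) ≈ 88.57°
pole (s+50): 50 + j1000 → |·| = √(50²+1000²) = √1002500 ≈ 1001.2, ∠ = arctan(1000/50) ≈ 87.14°
pole (s+1000): 1000 + j1000 → |·| = √(1000²+1000²) = √2000000 ≈ 1414.2, ∠ = arctan(1000/1000) ≈ 45.00°
∠G = 178.00° − 132.14° = 45.86°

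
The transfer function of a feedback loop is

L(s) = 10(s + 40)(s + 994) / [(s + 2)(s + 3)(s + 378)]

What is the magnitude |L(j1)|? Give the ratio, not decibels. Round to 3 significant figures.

149

At s = jω = j1:
zero (s+40): 40 + j1 → |·| = √(40²+1²) = √1601 ≈ 40.012, ∠ = arctan(1/40) ≈ 1.43°
zero (s+994): 994 + j1 → |·| = √(994²+1²) = √988037 ≈ 994, ∠ = arctan(1/994) ≈ 0.06°
pole (s+2): 2 + j1 → |·| = √(2²+1²) = √5 ≈ 2.2361, ∠ = arctan(1/2) ≈ 26.57°
pole (s+3): 3 + j1 → |·| = √(3²+1²) = √10 ≈ 3.1623, ∠ = arctan(1/3) ≈ 18.43°
pole (s+378): 378 + j1 → |·| = √(378²+1²) = √142885 ≈ 378, ∠ = arctan(1/378) ≈ 0.15°
|L| = 10 · 39772 / 2672.9 ≈ 148.8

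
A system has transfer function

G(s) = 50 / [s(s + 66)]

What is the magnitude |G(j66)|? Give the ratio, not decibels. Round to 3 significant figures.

At s = jω = j66:
pole (s+66): 66 + j66 → |·| = √(66²+66²) = √8712 ≈ 93.338, ∠ = arctan(66/66) ≈ 45.00°
pole at origin: |s| = 66, ∠ = 90.00° (in denominator)
|G| = 50 / 6160.3 ≈ 0.0081165

0.00812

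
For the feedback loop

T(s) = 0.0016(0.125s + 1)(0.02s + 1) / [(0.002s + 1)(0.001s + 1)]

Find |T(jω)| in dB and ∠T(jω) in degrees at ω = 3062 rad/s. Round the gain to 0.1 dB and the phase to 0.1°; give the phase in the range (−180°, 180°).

At ω = 3062 rad/s:
zero (1 + j3062·0.125) = 1 + j382.75 → |·| ≈ 382.75, ∠ ≈ 89.85°
zero (1 + j3062·0.02) = 1 + j61.24 → |·| ≈ 61.248, ∠ ≈ 89.06°
pole (1 + j3062·0.002) = 1 + j6.124 → |·| ≈ 6.2051, ∠ ≈ 80.73°
pole (1 + j3062·0.001) = 1 + j3.062 → |·| ≈ 3.2212, ∠ ≈ 71.91°
|T| = 0.0016 · 382.75 · 61.248 / (6.2051 · 3.2212) ≈ 1.8766
Gain = 20 log₁₀(1.8766) ≈ 5.47 dB
∠T = (89.85° + 89.06°) − (80.73° + 71.91°) = 26.27°

5.5 dB, 26.3°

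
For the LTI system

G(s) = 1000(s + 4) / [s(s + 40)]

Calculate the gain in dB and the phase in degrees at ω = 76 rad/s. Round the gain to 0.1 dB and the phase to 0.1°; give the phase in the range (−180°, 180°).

21.3 dB, -65.3°

At s = jω = j76:
zero (s+4): 4 + j76 → |·| = √(4²+76²) = √5792 ≈ 76.105, ∠ = arctan(76/4) ≈ 86.99°
pole (s+40): 40 + j76 → |·| = √(40²+76²) = √7376 ≈ 85.884, ∠ = arctan(76/40) ≈ 62.24°
pole at origin: |s| = 76, ∠ = 90.00° (in denominator)
|G| = 1000 · 76.105 / 6527.2 ≈ 11.66
Gain = 20 log₁₀(11.66) ≈ 21.33 dB
∠G = 86.99° − 152.24° = -65.25°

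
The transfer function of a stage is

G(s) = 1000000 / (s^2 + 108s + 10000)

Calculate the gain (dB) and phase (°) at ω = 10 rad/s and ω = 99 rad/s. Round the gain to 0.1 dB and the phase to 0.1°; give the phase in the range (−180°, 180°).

At s = jω = j10:
quadratic: (j10)² + 108·j10 + 10000 = 9900 + j1080 → |·| ≈ 9958.7, ∠ ≈ 6.23°
|G| = 1000000 / 9958.7 ≈ 100.41
Gain = 20 log₁₀(100.41) ≈ 40.04 dB
∠G = 0.00° − 6.23° = -6.23°

At s = jω = j99:
quadratic: (j99)² + 108·j99 + 10000 = 199 + j10692 → |·| ≈ 10694, ∠ ≈ 88.93°
|G| = 1000000 / 10694 ≈ 93.51
Gain = 20 log₁₀(93.51) ≈ 39.42 dB
∠G = 0.00° − 88.93° = -88.93°

ω = 10: 40.0 dB, -6.2°; ω = 99: 39.4 dB, -88.9°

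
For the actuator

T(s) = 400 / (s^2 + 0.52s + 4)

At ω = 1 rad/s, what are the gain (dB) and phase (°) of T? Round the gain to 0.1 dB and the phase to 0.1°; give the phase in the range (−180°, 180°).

At s = jω = j1:
quadratic: (j1)² + 0.52·j1 + 4 = 3 + j0.52 → |·| ≈ 3.0447, ∠ ≈ 9.83°
|T| = 400 / 3.0447 ≈ 131.38
Gain = 20 log₁₀(131.38) ≈ 42.37 dB
∠T = 0.00° − 9.83° = -9.83°

42.4 dB, -9.8°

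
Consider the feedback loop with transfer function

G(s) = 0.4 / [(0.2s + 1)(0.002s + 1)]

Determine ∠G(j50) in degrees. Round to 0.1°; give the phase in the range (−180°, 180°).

At ω = 50 rad/s:
pole (1 + j50·0.2) = 1 + j10 → |·| ≈ 10.05, ∠ ≈ 84.29°
pole (1 + j50·0.002) = 1 + j0.1 → |·| ≈ 1.005, ∠ ≈ 5.71°
∠G = (0°) − (84.29° + 5.71°) = -90.00°

-90.0°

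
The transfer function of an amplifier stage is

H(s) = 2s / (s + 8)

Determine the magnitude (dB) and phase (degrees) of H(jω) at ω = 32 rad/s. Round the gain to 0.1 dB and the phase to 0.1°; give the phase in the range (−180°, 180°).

At s = jω = j32:
zero at origin: s = j32 → |·| = 32, ∠ = 90.00°
pole (s+8): 8 + j32 → |·| = √(8²+32²) = √1088 ≈ 32.985, ∠ = arctan(32/8) ≈ 75.96°
|H| = 2 · 32 / 32.985 ≈ 1.9403
Gain = 20 log₁₀(1.9403) ≈ 5.76 dB
∠H = 90.00° − 75.96° = 14.04°

5.8 dB, 14.0°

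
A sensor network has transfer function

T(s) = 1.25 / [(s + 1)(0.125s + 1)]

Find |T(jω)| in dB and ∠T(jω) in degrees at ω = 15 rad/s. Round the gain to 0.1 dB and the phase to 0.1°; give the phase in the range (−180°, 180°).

-28.2 dB, -148.1°

At ω = 15 rad/s:
pole (1 + j15·1) = 1 + j15 → |·| ≈ 15.033, ∠ ≈ 86.19°
pole (1 + j15·0.125) = 1 + j1.875 → |·| ≈ 2.125, ∠ ≈ 61.93°
|T| = 1.25 · 1 / (15.033 · 2.125) ≈ 0.03913
Gain = 20 log₁₀(0.03913) ≈ -28.15 dB
∠T = (0°) − (86.19° + 61.93°) = -148.12°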